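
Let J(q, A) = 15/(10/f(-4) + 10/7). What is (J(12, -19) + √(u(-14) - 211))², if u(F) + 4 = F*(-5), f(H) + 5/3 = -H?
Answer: -8839/64 + 21*I*√145/4 ≈ -138.11 + 63.218*I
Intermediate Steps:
f(H) = -5/3 - H
u(F) = -4 - 5*F (u(F) = -4 + F*(-5) = -4 - 5*F)
J(q, A) = 21/8 (J(q, A) = 15/(10/(-5/3 - 1*(-4)) + 10/7) = 15/(10/(-5/3 + 4) + 10*(⅐)) = 15/(10/(7/3) + 10/7) = 15/(10*(3/7) + 10/7) = 15/(30/7 + 10/7) = 15/(40/7) = 15*(7/40) = 21/8)
(J(12, -19) + √(u(-14) - 211))² = (21/8 + √((-4 - 5*(-14)) - 211))² = (21/8 + √((-4 + 70) - 211))² = (21/8 + √(66 - 211))² = (21/8 + √(-145))² = (21/8 + I*√145)²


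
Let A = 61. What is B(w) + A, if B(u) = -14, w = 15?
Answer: 47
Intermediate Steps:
B(w) + A = -14 + 61 = 47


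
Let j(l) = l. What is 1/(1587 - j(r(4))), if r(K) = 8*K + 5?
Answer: 1/1550 ≈ 0.00064516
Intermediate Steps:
r(K) = 5 + 8*K
1/(1587 - j(r(4))) = 1/(1587 - (5 + 8*4)) = 1/(1587 - (5 + 32)) = 1/(1587 - 1*37) = 1/(1587 - 37) = 1/1550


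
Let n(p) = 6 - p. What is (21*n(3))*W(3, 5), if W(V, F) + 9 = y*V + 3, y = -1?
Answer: -567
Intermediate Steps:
W(V, F) = -6 - V (W(V, F) = -9 + (-V + 3) = -9 + (3 - V) = -6 - V)
(21*n(3))*W(3, 5) = (21*(6 - 1*3))*(-6 - 1*3) = (21*(6 - 3))*(-6 - 3) = (21*3)*(-9) = 63*(-9) = -567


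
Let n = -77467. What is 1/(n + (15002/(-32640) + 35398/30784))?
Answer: -7849920/608104334131 ≈ -1.2909e-5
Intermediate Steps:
1/(n + (15002/(-32640) + 35398/30784)) = 1/(-77467 + (15002/(-32640) + 35398/30784)) = 1/(-77467 + (15002*(-1/32640) + 35398*(1/30784))) = 1/(-77467 + (-7501/16320 + 17699/15392)) = 1/(-77467 + 5418509/7849920) = 1/(-608104334131/7849920) = -7849920/608104334131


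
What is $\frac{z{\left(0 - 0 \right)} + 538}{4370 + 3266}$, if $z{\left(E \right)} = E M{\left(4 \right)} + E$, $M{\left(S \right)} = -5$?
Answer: $\frac{269}{3818} \approx 0.070456$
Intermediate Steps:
$z{\left(E \right)} = - 4 E$ ($z{\left(E \right)} = E \left(-5\right) + E = - 5 E + E = - 4 E$)
$\frac{z{\left(0 - 0 \right)} + 538}{4370 + 3266} = \frac{- 4 \left(0 - 0\right) + 538}{4370 + 3266} = \frac{- 4 \left(0 + 0\right) + 538}{7636} = \left(\left(-4\right) 0 + 538\right) \frac{1}{7636} = \left(0 + 538\right) \frac{1}{7636} = 538 \cdot \frac{1}{7636} = \frac{269}{3818}$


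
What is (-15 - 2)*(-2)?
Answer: 34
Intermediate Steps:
(-15 - 2)*(-2) = -17*(-2) = 34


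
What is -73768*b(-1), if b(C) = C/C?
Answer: -73768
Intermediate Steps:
b(C) = 1
-73768*b(-1) = -73768*1 = -73768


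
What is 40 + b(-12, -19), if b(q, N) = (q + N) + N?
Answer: -10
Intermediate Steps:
b(q, N) = q + 2*N (b(q, N) = (N + q) + N = q + 2*N)
40 + b(-12, -19) = 40 + (-12 + 2*(-19)) = 40 + (-12 - 38) = 40 - 50 = -10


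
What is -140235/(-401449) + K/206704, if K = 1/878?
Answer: 25450705317769/72857418176288 ≈ 0.34932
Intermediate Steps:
K = 1/878 ≈ 0.0011390
-140235/(-401449) + K/206704 = -140235/(-401449) + (1/878)/206704 = -140235*(-1/401449) + (1/878)*(1/206704) = 140235/401449 + 1/181486112 = 25450705317769/72857418176288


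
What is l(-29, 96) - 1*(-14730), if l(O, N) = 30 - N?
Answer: 14664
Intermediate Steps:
l(-29, 96) - 1*(-14730) = (30 - 1*96) - 1*(-14730) = (30 - 96) + 14730 = -66 + 14730 = 14664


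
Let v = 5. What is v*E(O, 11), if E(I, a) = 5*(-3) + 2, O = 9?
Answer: -65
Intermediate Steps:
E(I, a) = -13 (E(I, a) = -15 + 2 = -13)
v*E(O, 11) = 5*(-13) = -65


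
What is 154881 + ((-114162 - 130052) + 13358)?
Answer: -75975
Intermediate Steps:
154881 + ((-114162 - 130052) + 13358) = 154881 + (-244214 + 13358) = 154881 - 230856 = -75975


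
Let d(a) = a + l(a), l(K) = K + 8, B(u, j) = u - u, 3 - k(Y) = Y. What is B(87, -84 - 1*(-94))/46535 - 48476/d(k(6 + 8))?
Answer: 24238/7 ≈ 3462.6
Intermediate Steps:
k(Y) = 3 - Y
B(u, j) = 0
l(K) = 8 + K
d(a) = 8 + 2*a (d(a) = a + (8 + a) = 8 + 2*a)
B(87, -84 - 1*(-94))/46535 - 48476/d(k(6 + 8)) = 0/46535 - 48476/(8 + 2*(3 - (6 + 8))) = 0*(1/46535) - 48476/(8 + 2*(3 - 1*14)) = 0 - 48476/(8 + 2*(3 - 14)) = 0 - 48476/(8 + 2*(-11)) = 0 - 48476/(8 - 22) = 0 - 48476/(-14) = 0 - 48476*(-1/14) = 0 + 24238/7 = 24238/7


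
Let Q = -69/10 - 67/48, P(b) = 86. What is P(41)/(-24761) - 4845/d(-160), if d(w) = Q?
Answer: 2617447234/4481741 ≈ 584.02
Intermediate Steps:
Q = -1991/240 (Q = -69*⅒ - 67*1/48 = -69/10 - 67/48 = -1991/240 ≈ -8.2958)
d(w) = -1991/240
P(41)/(-24761) - 4845/d(-160) = 86/(-24761) - 4845/(-1991/240) = 86*(-1/24761) - 4845*(-240/1991) = -86/24761 + 1162800/1991 = 2617447234/4481741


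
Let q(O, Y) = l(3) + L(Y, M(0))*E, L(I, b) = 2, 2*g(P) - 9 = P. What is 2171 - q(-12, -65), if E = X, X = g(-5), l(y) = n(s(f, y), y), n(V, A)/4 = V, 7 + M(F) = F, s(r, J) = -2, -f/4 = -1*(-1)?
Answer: 2175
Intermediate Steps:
f = -4 (f = -(-4)*(-1) = -4*1 = -4)
M(F) = -7 + F
n(V, A) = 4*V
l(y) = -8 (l(y) = 4*(-2) = -8)
g(P) = 9/2 + P/2
X = 2 (X = 9/2 + (½)*(-5) = 9/2 - 5/2 = 2)
E = 2
q(O, Y) = -4 (q(O, Y) = -8 + 2*2 = -8 + 4 = -4)
2171 - q(-12, -65) = 2171 - 1*(-4) = 2171 + 4 = 2175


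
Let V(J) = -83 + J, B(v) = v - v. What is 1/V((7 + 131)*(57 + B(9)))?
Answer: 1/7783 ≈ 0.00012849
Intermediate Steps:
B(v) = 0
1/V((7 + 131)*(57 + B(9))) = 1/(-83 + (7 + 131)*(57 + 0)) = 1/(-83 + 138*57) = 1/(-83 + 7866) = 1/7783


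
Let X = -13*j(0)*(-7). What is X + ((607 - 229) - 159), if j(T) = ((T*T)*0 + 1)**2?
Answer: 310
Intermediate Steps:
j(T) = 1 (j(T) = (T**2*0 + 1)**2 = (0 + 1)**2 = 1**2 = 1)
X = 91 (X = -13*1*(-7) = -13*(-7) = 91)
X + ((607 - 229) - 159) = 91 + ((607 - 229) - 159) = 91 + (378 - 159) = 91 + 219 = 310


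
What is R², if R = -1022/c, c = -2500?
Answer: 261121/1562500 ≈ 0.16712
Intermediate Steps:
R = 511/1250 (R = -1022/(-2500) = -1022*(-1/2500) = 511/1250 ≈ 0.40880)
R² = (511/1250)² = 261121/1562500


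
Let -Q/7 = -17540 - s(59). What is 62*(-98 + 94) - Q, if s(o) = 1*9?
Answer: -123091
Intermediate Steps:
s(o) = 9
Q = 122843 (Q = -7*(-17540 - 1*9) = -7*(-17540 - 9) = -7*(-17549) = 122843)
62*(-98 + 94) - Q = 62*(-98 + 94) - 1*122843 = 62*(-4) - 122843 = -248 - 122843 = -123091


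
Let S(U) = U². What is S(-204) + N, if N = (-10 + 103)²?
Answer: 50265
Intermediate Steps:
N = 8649 (N = 93² = 8649)
S(-204) + N = (-204)² + 8649 = 41616 + 8649 = 50265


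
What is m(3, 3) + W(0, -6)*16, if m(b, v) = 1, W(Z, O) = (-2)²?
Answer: 65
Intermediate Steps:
W(Z, O) = 4
m(3, 3) + W(0, -6)*16 = 1 + 4*16 = 1 + 64 = 65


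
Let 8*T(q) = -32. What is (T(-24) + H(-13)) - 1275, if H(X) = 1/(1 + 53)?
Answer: -69065/54 ≈ -1279.0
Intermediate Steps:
T(q) = -4 (T(q) = (⅛)*(-32) = -4)
H(X) = 1/54
(T(-24) + H(-13)) - 1275 = (-4 + 1/54) - 1275 = -215/54 - 1275 = -69065/54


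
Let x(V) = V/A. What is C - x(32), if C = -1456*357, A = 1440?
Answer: -23390641/45 ≈ -5.1979e+5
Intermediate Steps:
x(V) = V/1440
C = -519792
C - x(32) = -519792 - 32/1440 = -519792 - 1*1/45 = -519792 - 1/45 = -23390641/45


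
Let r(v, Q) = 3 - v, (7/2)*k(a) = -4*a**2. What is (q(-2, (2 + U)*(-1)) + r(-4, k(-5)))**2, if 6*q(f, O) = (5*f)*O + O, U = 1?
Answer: 529/4 ≈ 132.25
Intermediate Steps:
k(a) = -8*a**2/7 (k(a) = 2*(-4*a**2)/7 = -8*a**2/7)
q(f, O) = O/6 + 5*O*f/6 (q(f, O) = ((5*f)*O + O)/6 = (5*O*f + O)/6 = (O + 5*O*f)/6 = O/6 + 5*O*f/6)
(q(-2, (2 + U)*(-1)) + r(-4, k(-5)))**2 = (((2 + 1)*(-1))*(1 + 5*(-2))/6 + (3 - 1*(-4)))**2 = ((3*(-1))*(1 - 10)/6 + (3 + 4))**2 = ((1/6)*(-3)*(-9) + 7)**2 = (9/2 + 7)**2 = (23/2)**2 = 529/4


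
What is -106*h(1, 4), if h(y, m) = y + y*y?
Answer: -212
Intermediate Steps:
h(y, m) = y + y²
-106*h(1, 4) = -106*(1 + 1) = -106*2 = -212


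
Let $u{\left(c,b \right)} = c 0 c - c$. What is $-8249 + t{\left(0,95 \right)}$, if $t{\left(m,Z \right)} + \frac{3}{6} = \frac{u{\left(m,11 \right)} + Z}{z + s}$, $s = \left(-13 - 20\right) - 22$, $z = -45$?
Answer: $- \frac{165009}{20} \approx -8250.5$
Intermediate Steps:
$u{\left(c,b \right)} = - c$ ($u{\left(c,b \right)} = 0 c - c = 0 - c = - c$)
$s = -55$ ($s = -33 - 22 = -55$)
$t{\left(m,Z \right)} = - \frac{1}{2} - \frac{Z}{100} + \frac{m}{100}$ ($t{\left(m,Z \right)} = - \frac{1}{2} + \frac{- m + Z}{-45 - 55} = - \frac{1}{2} + \frac{Z - m}{-100} = - \frac{1}{2} + \left(Z - m\right) \left(- \frac{1}{100}\right) = - \frac{1}{2} - \left(- \frac{m}{100} + \frac{Z}{100}\right) = - \frac{1}{2} - \frac{Z}{100} + \frac{m}{100}$)
$-8249 + t{\left(0,95 \right)} = -8249 - \frac{29}{20} = - \frac{165009}{20}$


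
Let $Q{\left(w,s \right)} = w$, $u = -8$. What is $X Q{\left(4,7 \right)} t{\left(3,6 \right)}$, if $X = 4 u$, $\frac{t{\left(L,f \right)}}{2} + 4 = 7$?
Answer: $-768$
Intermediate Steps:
$t{\left(L,f \right)} = 6$ ($t{\left(L,f \right)} = -8 + 2 \cdot 7 = -8 + 14 = 6$)
$X = -32$ ($X = 4 \left(-8\right) = -32$)
$X Q{\left(4,7 \right)} t{\left(3,6 \right)} = \left(-32\right) 4 \cdot 6 = \left(-128\right) 6 = -768$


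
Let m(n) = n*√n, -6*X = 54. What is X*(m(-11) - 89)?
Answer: 801 + 99*I*√11 ≈ 801.0 + 328.35*I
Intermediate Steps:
X = -9 (X = -⅙*54 = -9)
m(n) = n^(3/2)
X*(m(-11) - 89) = -9*((-11)^(3/2) - 89) = -9*(-11*I*√11 - 89) = -9*(-89 - 11*I*√11) = 801 + 99*I*√11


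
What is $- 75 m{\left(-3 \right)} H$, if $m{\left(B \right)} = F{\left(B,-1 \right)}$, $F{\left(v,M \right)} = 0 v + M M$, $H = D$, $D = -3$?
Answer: $225$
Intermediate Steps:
$H = -3$
$F{\left(v,M \right)} = M^{2}$ ($F{\left(v,M \right)} = 0 + M^{2} = M^{2}$)
$m{\left(B \right)} = 1$ ($m{\left(B \right)} = \left(-1\right)^{2} = 1$)
$- 75 m{\left(-3 \right)} H = \left(-75\right) 1 \left(-3\right) = \left(-75\right) \left(-3\right) = 225$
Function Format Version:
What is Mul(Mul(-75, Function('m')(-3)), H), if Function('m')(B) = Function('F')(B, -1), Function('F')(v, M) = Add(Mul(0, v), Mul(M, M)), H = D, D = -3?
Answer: 225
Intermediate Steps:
H = -3
Function('F')(v, M) = Pow(M, 2) (Function('F')(v, M) = Add(0, Pow(M, 2)) = Pow(M, 2))
Function('m')(B) = 1 (Function('m')(B) = Pow(-1, 2) = 1)
Mul(Mul(-75, Function('m')(-3)), H) = Mul(Mul(-75, 1), -3) = Mul(-75, -3) = 225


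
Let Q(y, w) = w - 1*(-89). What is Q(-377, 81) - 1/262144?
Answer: 44564479/262144 ≈ 170.00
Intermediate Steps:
Q(y, w) = 89 + w (Q(y, w) = w + 89 = 89 + w)
Q(-377, 81) - 1/262144 = (89 + 81) - 1/262144 = 170 - 1*1/262144 = 170 - 1/262144 = 44564479/262144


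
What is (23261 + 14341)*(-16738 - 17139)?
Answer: -1273842954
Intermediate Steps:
(23261 + 14341)*(-16738 - 17139) = 37602*(-33877) = -1273842954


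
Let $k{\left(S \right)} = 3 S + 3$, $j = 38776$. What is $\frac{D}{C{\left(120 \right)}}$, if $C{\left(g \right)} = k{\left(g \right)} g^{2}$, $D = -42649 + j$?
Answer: $- \frac{1291}{1742400} \approx -0.00074093$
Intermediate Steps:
$D = -3873$ ($D = -42649 + 38776 = -3873$)
$k{\left(S \right)} = 3 + 3 S$
$C{\left(g \right)} = g^{2} \left(3 + 3 g\right)$ ($C{\left(g \right)} = \left(3 + 3 g\right) g^{2} = g^{2} \left(3 + 3 g\right)$)
$\frac{D}{C{\left(120 \right)}} = - \frac{3873}{3 \cdot 120^{2} \left(1 + 120\right)} = - \frac{3873}{3 \cdot 14400 \cdot 121} = - \frac{3873}{5227200} = \left(-3873\right) \frac{1}{5227200} = - \frac{1291}{1742400}$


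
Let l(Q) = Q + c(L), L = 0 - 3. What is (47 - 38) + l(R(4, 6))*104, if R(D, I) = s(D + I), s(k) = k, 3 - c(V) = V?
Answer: 1673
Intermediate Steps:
L = -3
c(V) = 3 - V
R(D, I) = D + I
l(Q) = 6 + Q (l(Q) = Q + (3 - 1*(-3)) = Q + (3 + 3) = Q + 6 = 6 + Q)
(47 - 38) + l(R(4, 6))*104 = (47 - 38) + (6 + (4 + 6))*104 = 9 + (6 + 10)*104 = 9 + 16*104 = 9 + 1664 = 1673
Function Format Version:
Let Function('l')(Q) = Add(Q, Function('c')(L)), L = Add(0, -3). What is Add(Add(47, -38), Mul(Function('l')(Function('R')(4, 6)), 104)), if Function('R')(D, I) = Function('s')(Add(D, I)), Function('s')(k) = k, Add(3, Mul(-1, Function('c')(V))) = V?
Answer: 1673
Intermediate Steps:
L = -3
Function('c')(V) = Add(3, Mul(-1, V))
Function('R')(D, I) = Add(D, I)
Function('l')(Q) = Add(6, Q) (Function('l')(Q) = Add(Q, Add(3, Mul(-1, -3))) = Add(Q, Add(3, 3)) = Add(Q, 6) = Add(6, Q))
Add(Add(47, -38), Mul(Function('l')(Function('R')(4, 6)), 104)) = Add(Add(47, -38), Mul(Add(6, Add(4, 6)), 104)) = Add(9, Mul(Add(6, 10), 104)) = Add(9, Mul(16, 104)) = Add(9, 1664) = 1673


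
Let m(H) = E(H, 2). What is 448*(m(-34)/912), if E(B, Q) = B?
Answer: -952/57 ≈ -16.702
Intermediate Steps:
m(H) = H
448*(m(-34)/912) = 448*(-34/912) = 448*(-34*1/912) = 448*(-17/456) = -952/57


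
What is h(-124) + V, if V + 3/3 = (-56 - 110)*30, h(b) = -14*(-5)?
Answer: -4911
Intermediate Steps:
h(b) = 70
V = -4981 (V = -1 + (-56 - 110)*30 = -1 - 166*30 = -1 - 4980 = -4981)
h(-124) + V = 70 - 4981 = -4911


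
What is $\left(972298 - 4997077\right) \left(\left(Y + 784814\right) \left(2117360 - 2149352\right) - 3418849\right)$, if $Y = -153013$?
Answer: $81364917939811539$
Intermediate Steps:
$\left(972298 - 4997077\right) \left(\left(Y + 784814\right) \left(2117360 - 2149352\right) - 3418849\right) = \left(972298 - 4997077\right) \left(\left(-153013 + 784814\right) \left(2117360 - 2149352\right) - 3418849\right) = - 4024779 \left(631801 \left(-31992\right) - 3418849\right) = - 4024779 \left(-20212577592 - 3418849\right) = \left(-4024779\right) \left(-20215996441\right) = 81364917939811539$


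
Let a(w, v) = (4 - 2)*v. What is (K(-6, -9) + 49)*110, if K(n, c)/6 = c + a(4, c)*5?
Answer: -59950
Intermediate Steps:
a(w, v) = 2*v
K(n, c) = 66*c (K(n, c) = 6*(c + (2*c)*5) = 6*(c + 10*c) = 6*(11*c) = 66*c)
(K(-6, -9) + 49)*110 = (66*(-9) + 49)*110 = (-594 + 49)*110 = -545*110 = -59950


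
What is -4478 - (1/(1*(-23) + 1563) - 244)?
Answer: -6520361/1540 ≈ -4234.0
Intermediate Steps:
-4478 - (1/(1*(-23) + 1563) - 244) = -4478 - (1/(-23 + 1563) - 244) = -4478 - (1/1540 - 244) = -4478 - 1*(-375759/1540) = -4478 + 375759/1540 = -6520361/1540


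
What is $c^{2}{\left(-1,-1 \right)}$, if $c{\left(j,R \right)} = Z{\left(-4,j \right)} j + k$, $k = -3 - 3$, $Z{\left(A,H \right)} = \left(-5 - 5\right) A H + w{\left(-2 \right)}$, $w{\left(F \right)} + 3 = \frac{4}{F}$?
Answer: $1521$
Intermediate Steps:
$w{\left(F \right)} = -3 + \frac{4}{F}$
$Z{\left(A,H \right)} = -5 - 10 A H$ ($Z{\left(A,H \right)} = \left(-5 - 5\right) A H - \left(3 - \frac{4}{-2}\right) = \left(-5 - 5\right) A H + \left(-3 + 4 \left(- \frac{1}{2}\right)\right) = - 10 A H - 5 = -5 - 10 A H$)
$k = -6$
$c{\left(j,R \right)} = -6 + j \left(-5 + 40 j\right)$ ($c{\left(j,R \right)} = \left(-5 - - 40 j\right) j - 6 = \left(-5 + 40 j\right) j - 6 = j \left(-5 + 40 j\right) - 6 = -6 + j \left(-5 + 40 j\right)$)
$c^{2}{\left(-1,-1 \right)} = \left(-6 + 5 \left(-1\right) \left(-1 + 8 \left(-1\right)\right)\right)^{2} = \left(-6 + 5 \left(-1\right) \left(-1 - 8\right)\right)^{2} = \left(-6 + 5 \left(-1\right) \left(-9\right)\right)^{2} = \left(-6 + 45\right)^{2} = 39^{2} = 1521$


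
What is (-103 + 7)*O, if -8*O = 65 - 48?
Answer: 204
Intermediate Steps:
O = -17/8 (O = -(65 - 48)/8 = -1/8*17 = -17/8 ≈ -2.1250)
(-103 + 7)*O = (-103 + 7)*(-17/8) = -96*(-17/8) = 204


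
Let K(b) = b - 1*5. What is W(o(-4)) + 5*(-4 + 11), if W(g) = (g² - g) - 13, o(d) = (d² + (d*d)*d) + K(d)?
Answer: 3328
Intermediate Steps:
K(b) = -5 + b (K(b) = b - 5 = -5 + b)
o(d) = -5 + d + d² + d³ (o(d) = (d² + (d*d)*d) + (-5 + d) = (d² + d²*d) + (-5 + d) = (d² + d³) + (-5 + d) = -5 + d + d² + d³)
W(g) = -13 + g² - g
W(o(-4)) + 5*(-4 + 11) = (-13 + (-5 - 4 + (-4)² + (-4)³)² - (-5 - 4 + (-4)² + (-4)³)) + 5*(-4 + 11) = (-13 + (-5 - 4 + 16 - 64)² - (-5 - 4 + 16 - 64)) + 5*7 = (-13 + (-57)² - 1*(-57)) + 35 = (-13 + 3249 + 57) + 35 = 3293 + 35 = 3328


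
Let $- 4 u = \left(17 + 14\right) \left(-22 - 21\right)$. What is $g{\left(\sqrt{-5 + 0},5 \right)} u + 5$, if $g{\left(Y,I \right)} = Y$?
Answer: $5 + \frac{1333 i \sqrt{5}}{4} \approx 5.0 + 745.17 i$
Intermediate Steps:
$u = \frac{1333}{4}$ ($u = - \frac{\left(17 + 14\right) \left(-22 - 21\right)}{4} = - \frac{31 \left(-43\right)}{4} = \left(- \frac{1}{4}\right) \left(-1333\right) = \frac{1333}{4} \approx 333.25$)
$g{\left(\sqrt{-5 + 0},5 \right)} u + 5 = \sqrt{-5 + 0} \cdot \frac{1333}{4} + 5 = \sqrt{-5} \cdot \frac{1333}{4} + 5 = i \sqrt{5} \cdot \frac{1333}{4} + 5 = \frac{1333 i \sqrt{5}}{4} + 5 = 5 + \frac{1333 i \sqrt{5}}{4}$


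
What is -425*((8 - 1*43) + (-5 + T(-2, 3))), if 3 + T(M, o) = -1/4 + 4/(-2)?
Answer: 76925/4 ≈ 19231.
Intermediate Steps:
T(M, o) = -21/4 (T(M, o) = -3 + (-1/4 + 4/(-2)) = -3 + (-1*¼ + 4*(-½)) = -3 + (-¼ - 2) = -3 - 9/4 = -21/4)
-425*((8 - 1*43) + (-5 + T(-2, 3))) = -425*((8 - 1*43) + (-5 - 21/4)) = -425*((8 - 43) - 41/4) = -425*(-35 - 41/4) = -425*(-181/4) = 76925/4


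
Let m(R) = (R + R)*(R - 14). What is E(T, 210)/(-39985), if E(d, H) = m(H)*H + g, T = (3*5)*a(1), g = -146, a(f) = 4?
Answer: -17287054/39985 ≈ -432.34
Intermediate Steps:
m(R) = 2*R*(-14 + R) (m(R) = (2*R)*(-14 + R) = 2*R*(-14 + R))
T = 60 (T = (3*5)*4 = 15*4 = 60)
E(d, H) = -146 + 2*H²*(-14 + H) (E(d, H) = (2*H*(-14 + H))*H - 146 = 2*H²*(-14 + H) - 146 = -146 + 2*H²*(-14 + H))
E(T, 210)/(-39985) = (-146 + 2*210²*(-14 + 210))/(-39985) = (-146 + 2*44100*196)*(-1/39985) = (-146 + 17287200)*(-1/39985) = 17287054*(-1/39985) = -17287054/39985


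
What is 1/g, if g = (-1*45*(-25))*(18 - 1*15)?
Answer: 1/3375 ≈ 0.00029630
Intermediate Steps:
g = 3375 (g = (-45*(-25))*(18 - 15) = 1125*3 = 3375)
1/g = 1/3375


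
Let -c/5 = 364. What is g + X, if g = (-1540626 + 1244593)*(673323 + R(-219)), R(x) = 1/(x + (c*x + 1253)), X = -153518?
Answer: -79653452642361711/399614 ≈ -1.9933e+11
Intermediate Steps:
c = -1820 (c = -5*364 = -1820)
R(x) = 1/(1253 - 1819*x) (R(x) = 1/(x + (-1820*x + 1253)) = 1/(x + (1253 - 1820*x)) = 1/(1253 - 1819*x))
g = -79653391294419659/399614 (g = (-1540626 + 1244593)*(673323 + 1/(1253 - 1819*(-219))) = -296033*(673323 + 1/(1253 + 398361)) = -296033*(673323 + 1/399614) = -296033*269069297323/399614 = -79653391294419659/399614 ≈ -1.9933e+11)
g + X = -79653391294419659/399614 - 153518 = -79653452642361711/399614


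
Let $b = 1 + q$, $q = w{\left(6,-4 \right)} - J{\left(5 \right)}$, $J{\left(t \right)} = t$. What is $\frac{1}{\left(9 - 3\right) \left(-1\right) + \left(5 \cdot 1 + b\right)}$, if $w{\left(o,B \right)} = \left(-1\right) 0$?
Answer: $- \frac{1}{5} \approx -0.2$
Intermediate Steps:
$w{\left(o,B \right)} = 0$
$q = -5$ ($q = 0 - 5 = -5$)
$b = -4$ ($b = 1 - 5 = -4$)
$\frac{1}{\left(9 - 3\right) \left(-1\right) + \left(5 \cdot 1 + b\right)} = \frac{1}{\left(9 - 3\right) \left(-1\right) + \left(5 \cdot 1 - 4\right)} = \frac{1}{6 \left(-1\right) + \left(5 - 4\right)} = \frac{1}{-6 + 1} = \frac{1}{-5} = - \frac{1}{5}$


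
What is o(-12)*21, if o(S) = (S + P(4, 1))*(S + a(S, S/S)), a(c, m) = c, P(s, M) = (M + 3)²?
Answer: -2016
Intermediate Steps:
P(s, M) = (3 + M)²
o(S) = 2*S*(16 + S) (o(S) = (S + (3 + 1)²)*(S + S) = (S + 4²)*(2*S) = (S + 16)*(2*S) = (16 + S)*(2*S) = 2*S*(16 + S))
o(-12)*21 = (2*(-12)*(16 - 12))*21 = (2*(-12)*4)*21 = -96*21 = -2016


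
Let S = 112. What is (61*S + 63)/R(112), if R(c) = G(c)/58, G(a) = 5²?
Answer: 79982/5 ≈ 15996.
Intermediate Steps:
G(a) = 25
R(c) = 25/58
(61*S + 63)/R(112) = (61*112 + 63)/(25/58) = (6832 + 63)*(58/25) = 6895*(58/25) = 79982/5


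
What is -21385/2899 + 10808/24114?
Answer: -18628673/2688711 ≈ -6.9285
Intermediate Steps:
-21385/2899 + 10808/24114 = -21385*1/2899 + 10808*(1/24114) = -1645/223 + 5404/12057 = -18628673/2688711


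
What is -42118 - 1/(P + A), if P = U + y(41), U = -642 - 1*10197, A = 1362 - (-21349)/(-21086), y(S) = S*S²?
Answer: -52791326041616/1253414835 ≈ -42118.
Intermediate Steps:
y(S) = S³
A = 28697783/21086 (A = 1362 - (-21349)*(-1)/21086 = 1362 - 1*21349/21086 = 1362 - 21349/21086 = 28697783/21086 ≈ 1361.0)
U = -10839 (U = -642 - 10197 = -10839)
P = 58082 (P = -10839 + 41³ = -10839 + 68921 = 58082)
-42118 - 1/(P + A) = -42118 - 1/(58082 + 28697783/21086) = -42118 - 1/1253414835/21086 = -42118 - 1*21086/1253414835 = -42118 - 21086/1253414835 = -52791326041616/1253414835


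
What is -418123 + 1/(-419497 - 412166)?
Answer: -347737428550/831663 ≈ -4.1812e+5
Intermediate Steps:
-418123 + 1/(-419497 - 412166) = -418123 + 1/(-831663) = -418123 - 1/831663 = -347737428550/831663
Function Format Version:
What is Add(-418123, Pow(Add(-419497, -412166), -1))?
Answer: Rational(-347737428550, 831663) ≈ -4.1812e+5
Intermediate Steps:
Add(-418123, Pow(Add(-419497, -412166), -1)) = Add(-418123, Pow(-831663, -1)) = Add(-418123, Rational(-1, 831663)) = Rational(-347737428550, 831663)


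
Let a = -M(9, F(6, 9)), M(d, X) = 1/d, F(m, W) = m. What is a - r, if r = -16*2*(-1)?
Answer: -289/9 ≈ -32.111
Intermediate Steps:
a = -⅑ (a = -1/9 = -1*⅑ = -⅑ ≈ -0.11111)
r = 32 (r = -32*(-1) = 32)
a - r = -⅑ - 1*32 = -⅑ - 32 = -289/9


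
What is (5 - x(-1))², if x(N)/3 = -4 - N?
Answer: 196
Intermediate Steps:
x(N) = -12 - 3*N (x(N) = 3*(-4 - N) = -12 - 3*N)
(5 - x(-1))² = (5 - (-12 - 3*(-1)))² = (5 - (-12 + 3))² = (5 - 1*(-9))² = (5 + 9)² = 14² = 196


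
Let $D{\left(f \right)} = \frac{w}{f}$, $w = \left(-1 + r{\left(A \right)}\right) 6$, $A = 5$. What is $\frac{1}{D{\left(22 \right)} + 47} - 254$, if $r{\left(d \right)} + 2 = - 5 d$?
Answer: $- \frac{109971}{433} \approx -253.97$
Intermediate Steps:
$r{\left(d \right)} = -2 - 5 d$
$w = -168$ ($w = \left(-1 - 27\right) 6 = \left(-28\right) 6 = -168$)
$D{\left(f \right)} = - \frac{168}{f}$
$\frac{1}{D{\left(22 \right)} + 47} - 254 = \frac{1}{- \frac{168}{22} + 47} - 254 = \frac{1}{\left(-168\right) \frac{1}{22} + 47} - 254 = \frac{1}{- \frac{84}{11} + 47} - 254 = \frac{1}{\frac{433}{11}} - 254 = \frac{11}{433} - 254 = - \frac{109971}{433}$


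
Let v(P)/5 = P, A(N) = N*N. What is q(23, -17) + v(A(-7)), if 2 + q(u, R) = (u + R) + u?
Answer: 272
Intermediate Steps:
A(N) = N²
q(u, R) = -2 + R + 2*u (q(u, R) = -2 + ((u + R) + u) = -2 + ((R + u) + u) = -2 + (R + 2*u) = -2 + R + 2*u)
v(P) = 5*P
q(23, -17) + v(A(-7)) = (-2 - 17 + 2*23) + 5*(-7)² = (-2 - 17 + 46) + 5*49 = 27 + 245 = 272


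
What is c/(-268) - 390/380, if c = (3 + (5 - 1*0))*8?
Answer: -3221/2546 ≈ -1.2651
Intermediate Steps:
c = 64 (c = (3 + (5 + 0))*8 = (3 + 5)*8 = 8*8 = 64)
c/(-268) - 390/380 = 64/(-268) - 390/380 = 64*(-1/268) - 390*1/380 = -16/67 - 39/38 = -3221/2546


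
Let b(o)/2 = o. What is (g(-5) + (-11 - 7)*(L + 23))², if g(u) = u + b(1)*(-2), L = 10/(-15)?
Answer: 168921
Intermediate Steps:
L = -⅔ (L = 10*(-1/15) = -⅔ ≈ -0.66667)
b(o) = 2*o
g(u) = -4 + u (g(u) = u + (2*1)*(-2) = u + 2*(-2) = u - 4 = -4 + u)
(g(-5) + (-11 - 7)*(L + 23))² = ((-4 - 5) + (-11 - 7)*(-⅔ + 23))² = (-9 - 18*67/3)² = (-9 - 402)² = (-411)² = 168921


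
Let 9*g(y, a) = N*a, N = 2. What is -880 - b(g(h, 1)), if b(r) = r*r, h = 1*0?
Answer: -71284/81 ≈ -880.05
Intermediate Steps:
h = 0
g(y, a) = 2*a/9 (g(y, a) = (2*a)/9 = 2*a/9)
b(r) = r²
-880 - b(g(h, 1)) = -880 - ((2/9)*1)² = -880 - (2/9)² = -880 - 1*4/81 = -880 - 4/81 = -71284/81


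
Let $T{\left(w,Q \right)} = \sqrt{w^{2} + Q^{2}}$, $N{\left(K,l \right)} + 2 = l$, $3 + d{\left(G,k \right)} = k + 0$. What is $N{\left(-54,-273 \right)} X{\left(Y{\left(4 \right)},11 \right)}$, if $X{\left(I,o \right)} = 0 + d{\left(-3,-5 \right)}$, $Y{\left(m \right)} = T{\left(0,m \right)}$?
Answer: $2200$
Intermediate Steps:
$d{\left(G,k \right)} = -3 + k$ ($d{\left(G,k \right)} = -3 + \left(k + 0\right) = -3 + k$)
$N{\left(K,l \right)} = -2 + l$
$T{\left(w,Q \right)} = \sqrt{Q^{2} + w^{2}}$
$Y{\left(m \right)} = \sqrt{m^{2}}$ ($Y{\left(m \right)} = \sqrt{m^{2} + 0^{2}} = \sqrt{m^{2} + 0} = \sqrt{m^{2}}$)
$X{\left(I,o \right)} = -8$ ($X{\left(I,o \right)} = 0 - 8 = -8$)
$N{\left(-54,-273 \right)} X{\left(Y{\left(4 \right)},11 \right)} = \left(-2 - 273\right) \left(-8\right) = \left(-275\right) \left(-8\right) = 2200$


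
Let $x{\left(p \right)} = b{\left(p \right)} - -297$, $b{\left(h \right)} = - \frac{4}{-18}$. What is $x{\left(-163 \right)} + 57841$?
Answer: $\frac{523244}{9} \approx 58138.0$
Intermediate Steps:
$b{\left(h \right)} = \frac{2}{9}$ ($b{\left(h \right)} = \left(-4\right) \left(- \frac{1}{18}\right) = \frac{2}{9}$)
$x{\left(p \right)} = \frac{2675}{9}$ ($x{\left(p \right)} = \frac{2}{9} - -297 = \frac{2}{9} + 297 = \frac{2675}{9}$)
$x{\left(-163 \right)} + 57841 = \frac{2675}{9} + 57841 = \frac{523244}{9}$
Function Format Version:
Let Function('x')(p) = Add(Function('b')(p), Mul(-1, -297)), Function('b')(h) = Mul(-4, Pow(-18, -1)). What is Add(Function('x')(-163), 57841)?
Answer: Rational(523244, 9) ≈ 58138.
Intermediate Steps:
Function('b')(h) = Rational(2, 9) (Function('b')(h) = Mul(-4, Rational(-1, 18)) = Rational(2, 9))
Function('x')(p) = Rational(2675, 9) (Function('x')(p) = Add(Rational(2, 9), Mul(-1, -297)) = Add(Rational(2, 9), 297) = Rational(2675, 9))
Add(Function('x')(-163), 57841) = Add(Rational(2675, 9), 57841) = Rational(523244, 9)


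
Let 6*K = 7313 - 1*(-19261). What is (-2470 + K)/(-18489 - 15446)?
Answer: -1959/33935 ≈ -0.057728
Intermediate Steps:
K = 4429 (K = (7313 - 1*(-19261))/6 = (7313 + 19261)/6 = (⅙)*26574 = 4429)
(-2470 + K)/(-18489 - 15446) = (-2470 + 4429)/(-18489 - 15446) = 1959/(-33935) = 1959*(-1/33935) = -1959/33935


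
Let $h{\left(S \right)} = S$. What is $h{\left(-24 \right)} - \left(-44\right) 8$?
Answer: $328$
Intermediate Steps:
$h{\left(-24 \right)} - \left(-44\right) 8 = -24 - \left(-44\right) 8 = -24 - -352 = -24 + 352 = 328$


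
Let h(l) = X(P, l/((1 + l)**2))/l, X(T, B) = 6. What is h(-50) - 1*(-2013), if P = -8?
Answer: 50322/25 ≈ 2012.9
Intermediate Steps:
h(l) = 6/l
h(-50) - 1*(-2013) = 6/(-50) - 1*(-2013) = 6*(-1/50) + 2013 = -3/25 + 2013 = 50322/25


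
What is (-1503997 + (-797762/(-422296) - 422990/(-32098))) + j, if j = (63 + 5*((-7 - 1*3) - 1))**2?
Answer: -728049733252241/484102036 ≈ -1.5039e+6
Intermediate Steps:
j = 64 (j = (63 + 5*((-7 - 3) - 1))**2 = (63 + 5*(-10 - 1))**2 = (63 + 5*(-11))**2 = (63 - 55)**2 = 8**2 = 64)
(-1503997 + (-797762/(-422296) - 422990/(-32098))) + j = (-1503997 + (-797762/(-422296) - 422990/(-32098))) + 64 = (-1503997 + (-797762*(-1/422296) - 422990*(-1/32098))) + 64 = (-1503997 + (56983/30164 + 211495/16049)) + 64 = (-1503997 + 7294055347/484102036) + 64 = -728080715782545/484102036 + 64 = -728049733252241/484102036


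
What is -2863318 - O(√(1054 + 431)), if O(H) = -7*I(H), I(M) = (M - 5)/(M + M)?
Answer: -5726629/2 - 7*√165/198 ≈ -2.8633e+6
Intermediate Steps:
I(M) = (-5 + M)/(2*M) (I(M) = (-5 + M)/((2*M)) = (-5 + M)*(1/(2*M)) = (-5 + M)/(2*M))
O(H) = -7*(-5 + H)/(2*H)
-2863318 - O(√(1054 + 431)) = -2863318 - 7*(5 - √(1054 + 431))/(2*(√(1054 + 431))) = -2863318 - 7*(5 - √1485)/(2*(√1485)) = -2863318 - 7*(5 - 3*√165)/(2*(3*√165)) = -2863318 - 7*√165/495*(5 - 3*√165)/2 = -2863318 - 7*√165*(5 - 3*√165)/990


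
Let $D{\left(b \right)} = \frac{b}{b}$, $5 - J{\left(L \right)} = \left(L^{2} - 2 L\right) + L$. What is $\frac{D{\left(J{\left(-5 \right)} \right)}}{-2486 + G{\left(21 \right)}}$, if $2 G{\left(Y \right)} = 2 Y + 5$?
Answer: $- \frac{2}{4925} \approx -0.00040609$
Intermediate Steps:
$G{\left(Y \right)} = \frac{5}{2} + Y$ ($G{\left(Y \right)} = \frac{2 Y + 5}{2} = \frac{5 + 2 Y}{2} = \frac{5}{2} + Y$)
$J{\left(L \right)} = 5 + L - L^{2}$ ($J{\left(L \right)} = 5 - \left(\left(L^{2} - 2 L\right) + L\right) = 5 - \left(L^{2} - L\right) = 5 + L - L^{2}$)
$D{\left(b \right)} = 1$
$\frac{D{\left(J{\left(-5 \right)} \right)}}{-2486 + G{\left(21 \right)}} = 1 \frac{1}{-2486 + \left(\frac{5}{2} + 21\right)} = 1 \frac{1}{-2486 + \frac{47}{2}} = 1 \frac{1}{- \frac{4925}{2}} = 1 \left(- \frac{2}{4925}\right) = - \frac{2}{4925}$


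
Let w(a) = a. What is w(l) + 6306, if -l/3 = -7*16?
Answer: 6642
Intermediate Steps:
l = 336 (l = -(-21)*16 = -3*(-112) = 336)
w(l) + 6306 = 336 + 6306 = 6642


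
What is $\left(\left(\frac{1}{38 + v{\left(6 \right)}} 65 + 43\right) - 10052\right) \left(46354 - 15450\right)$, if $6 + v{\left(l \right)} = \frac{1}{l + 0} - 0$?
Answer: $- \frac{59686347688}{193} \approx -3.0926 \cdot 10^{8}$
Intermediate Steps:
$v{\left(l \right)} = -6 + \frac{1}{l}$ ($v{\left(l \right)} = -6 - - \frac{1}{l + 0} = -6 + \left(\frac{1}{l} + 0\right) = -6 + \frac{1}{l}$)
$\left(\left(\frac{1}{38 + v{\left(6 \right)}} 65 + 43\right) - 10052\right) \left(46354 - 15450\right) = \left(\left(\frac{1}{38 - \left(6 - \frac{1}{6}\right)} 65 + 43\right) - 10052\right) \left(46354 - 15450\right) = \left(\left(\frac{1}{38 + \left(-6 + \frac{1}{6}\right)} 65 + 43\right) - 10052\right) 30904 = \left(\left(\frac{1}{38 - \frac{35}{6}} \cdot 65 + 43\right) - 10052\right) 30904 = \left(\left(\frac{1}{\frac{193}{6}} \cdot 65 + 43\right) - 10052\right) 30904 = \left(\left(\frac{6}{193} \cdot 65 + 43\right) - 10052\right) 30904 = \left(\left(\frac{390}{193} + 43\right) - 10052\right) 30904 = \left(\frac{8689}{193} - 10052\right) 30904 = \left(- \frac{1931347}{193}\right) 30904 = - \frac{59686347688}{193}$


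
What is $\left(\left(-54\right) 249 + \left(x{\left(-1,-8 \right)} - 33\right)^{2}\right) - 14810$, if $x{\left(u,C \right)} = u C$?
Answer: $-27631$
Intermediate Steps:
$x{\left(u,C \right)} = C u$
$\left(\left(-54\right) 249 + \left(x{\left(-1,-8 \right)} - 33\right)^{2}\right) - 14810 = \left(\left(-54\right) 249 + \left(\left(-8\right) \left(-1\right) - 33\right)^{2}\right) - 14810 = \left(-13446 + \left(8 - 33\right)^{2}\right) - 14810 = \left(-13446 + \left(-25\right)^{2}\right) - 14810 = \left(-13446 + 625\right) - 14810 = -12821 - 14810 = -27631$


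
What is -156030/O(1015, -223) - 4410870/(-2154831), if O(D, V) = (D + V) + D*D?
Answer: 1403821224620/740555797709 ≈ 1.8956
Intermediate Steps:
O(D, V) = D + V + D² (O(D, V) = (D + V) + D² = D + V + D²)
-156030/O(1015, -223) - 4410870/(-2154831) = -156030/(1015 - 223 + 1015²) - 4410870/(-2154831) = -156030/(1015 - 223 + 1030225) - 4410870*(-1/2154831) = -156030/1031017 + 1470290/718277 = 1403821224620/740555797709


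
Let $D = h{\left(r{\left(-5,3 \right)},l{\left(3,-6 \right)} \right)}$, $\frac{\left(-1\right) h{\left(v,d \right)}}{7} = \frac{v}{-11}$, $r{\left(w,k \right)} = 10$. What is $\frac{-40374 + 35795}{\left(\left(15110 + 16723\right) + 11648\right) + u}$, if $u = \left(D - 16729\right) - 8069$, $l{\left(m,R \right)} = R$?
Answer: $- \frac{50369}{205583} \approx -0.24501$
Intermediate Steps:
$h{\left(v,d \right)} = \frac{7 v}{11}$ ($h{\left(v,d \right)} = - 7 \frac{v}{-11} = - 7 v \left(- \frac{1}{11}\right) = - 7 \left(- \frac{v}{11}\right) = \frac{7 v}{11}$)
$D = \frac{70}{11}$ ($D = \frac{7}{11} \cdot 10 = \frac{70}{11} \approx 6.3636$)
$u = - \frac{272708}{11}$ ($u = \left(\frac{70}{11} - 16729\right) - 8069 = - \frac{183949}{11} - 8069 = - \frac{272708}{11} \approx -24792.0$)
$\frac{-40374 + 35795}{\left(\left(15110 + 16723\right) + 11648\right) + u} = \frac{-40374 + 35795}{\left(\left(15110 + 16723\right) + 11648\right) - \frac{272708}{11}} = - \frac{4579}{\left(31833 + 11648\right) - \frac{272708}{11}} = - \frac{4579}{43481 - \frac{272708}{11}} = - \frac{4579}{\frac{205583}{11}} = \left(-4579\right) \frac{11}{205583} = - \frac{50369}{205583}$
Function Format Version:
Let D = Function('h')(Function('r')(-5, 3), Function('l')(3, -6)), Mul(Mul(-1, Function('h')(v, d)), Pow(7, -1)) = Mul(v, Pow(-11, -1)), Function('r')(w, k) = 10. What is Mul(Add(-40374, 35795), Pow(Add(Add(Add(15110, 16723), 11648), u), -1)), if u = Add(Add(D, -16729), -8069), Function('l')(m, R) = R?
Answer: Rational(-50369, 205583) ≈ -0.24501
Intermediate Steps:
Function('h')(v, d) = Mul(Rational(7, 11), v) (Function('h')(v, d) = Mul(-7, Mul(v, Pow(-11, -1))) = Mul(-7, Mul(v, Rational(-1, 11))) = Mul(-7, Mul(Rational(-1, 11), v)) = Mul(Rational(7, 11), v))
D = Rational(70, 11) (D = Mul(Rational(7, 11), 10) = Rational(70, 11) ≈ 6.3636)
u = Rational(-272708, 11) (u = Add(Add(Rational(70, 11), -16729), -8069) = Add(Rational(-183949, 11), -8069) = Rational(-272708, 11) ≈ -24792.)
Mul(Add(-40374, 35795), Pow(Add(Add(Add(15110, 16723), 11648), u), -1)) = Mul(Add(-40374, 35795), Pow(Add(Add(Add(15110, 16723), 11648), Rational(-272708, 11)), -1)) = Mul(-4579, Pow(Add(Add(31833, 11648), Rational(-272708, 11)), -1)) = Mul(-4579, Pow(Add(43481, Rational(-272708, 11)), -1)) = Mul(-4579, Pow(Rational(205583, 11), -1)) = Mul(-4579, Rational(11, 205583)) = Rational(-50369, 205583)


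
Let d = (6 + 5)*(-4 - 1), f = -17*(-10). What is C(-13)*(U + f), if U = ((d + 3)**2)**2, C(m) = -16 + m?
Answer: -212041794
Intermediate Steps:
f = 170
d = -55 (d = 11*(-5) = -55)
U = 7311616 (U = ((-55 + 3)**2)**2 = ((-52)**2)**2 = 2704**2 = 7311616)
C(-13)*(U + f) = (-16 - 13)*(7311616 + 170) = -29*7311786 = -212041794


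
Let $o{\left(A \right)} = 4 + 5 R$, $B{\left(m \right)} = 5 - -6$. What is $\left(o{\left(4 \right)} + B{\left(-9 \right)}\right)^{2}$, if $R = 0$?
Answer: $225$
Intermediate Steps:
$B{\left(m \right)} = 11$ ($B{\left(m \right)} = 5 + 6 = 11$)
$o{\left(A \right)} = 4$ ($o{\left(A \right)} = 4 + 5 \cdot 0 = 4 + 0 = 4$)
$\left(o{\left(4 \right)} + B{\left(-9 \right)}\right)^{2} = \left(4 + 11\right)^{2} = 15^{2} = 225$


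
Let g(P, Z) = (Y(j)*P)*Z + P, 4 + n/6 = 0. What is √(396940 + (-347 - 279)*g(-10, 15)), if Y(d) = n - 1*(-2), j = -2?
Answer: 10*I*√16626 ≈ 1289.4*I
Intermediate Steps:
n = -24 (n = -24 + 6*0 = -24 + 0 = -24)
Y(d) = -22 (Y(d) = -24 - 1*(-2) = -24 + 2 = -22)
g(P, Z) = P - 22*P*Z (g(P, Z) = (-22*P)*Z + P = -22*P*Z + P = P - 22*P*Z)
√(396940 + (-347 - 279)*g(-10, 15)) = √(396940 + (-347 - 279)*(-10*(1 - 22*15))) = √(396940 - (-6260)*(1 - 330)) = √(396940 - (-6260)*(-329)) = √(396940 - 626*3290) = √(396940 - 2059540) = √(-1662600) = 10*I*√16626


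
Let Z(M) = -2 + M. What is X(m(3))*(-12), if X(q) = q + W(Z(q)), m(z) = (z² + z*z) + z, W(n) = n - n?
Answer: -252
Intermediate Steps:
W(n) = 0
m(z) = z + 2*z² (m(z) = (z² + z²) + z = 2*z² + z = z + 2*z²)
X(q) = q (X(q) = q + 0 = q)
X(m(3))*(-12) = (3*(1 + 2*3))*(-12) = (3*(1 + 6))*(-12) = (3*7)*(-12) = 21*(-12) = -252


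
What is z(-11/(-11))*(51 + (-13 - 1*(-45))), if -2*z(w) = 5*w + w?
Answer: -249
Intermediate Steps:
z(w) = -3*w (z(w) = -(5*w + w)/2 = -3*w)
z(-11/(-11))*(51 + (-13 - 1*(-45))) = (-(-33)/(-11))*(51 + (-13 - 1*(-45))) = (-(-33)*(-1)/11)*(51 + (-13 + 45)) = (-3*1)*(51 + 32) = -3*83 = -249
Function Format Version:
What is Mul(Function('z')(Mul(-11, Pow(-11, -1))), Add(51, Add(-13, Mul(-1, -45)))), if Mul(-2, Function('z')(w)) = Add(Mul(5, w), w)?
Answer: -249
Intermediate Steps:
Function('z')(w) = Mul(-3, w) (Function('z')(w) = Mul(Rational(-1, 2), Add(Mul(5, w), w)) = Mul(Rational(-1, 2), Mul(6, w)) = Mul(-3, w))
Mul(Function('z')(Mul(-11, Pow(-11, -1))), Add(51, Add(-13, Mul(-1, -45)))) = Mul(Mul(-3, Mul(-11, Pow(-11, -1))), Add(51, Add(-13, Mul(-1, -45)))) = Mul(Mul(-3, Mul(-11, Rational(-1, 11))), Add(51, Add(-13, 45))) = Mul(Mul(-3, 1), Add(51, 32)) = Mul(-3, 83) = -249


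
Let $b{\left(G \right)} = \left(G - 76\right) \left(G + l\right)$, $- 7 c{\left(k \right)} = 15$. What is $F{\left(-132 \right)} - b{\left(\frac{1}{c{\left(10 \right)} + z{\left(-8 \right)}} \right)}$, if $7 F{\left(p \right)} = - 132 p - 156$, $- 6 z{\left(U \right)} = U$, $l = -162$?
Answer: $- \frac{20514573}{2023} \approx -10141.0$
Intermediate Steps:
$c{\left(k \right)} = - \frac{15}{7}$ ($c{\left(k \right)} = \left(- \frac{1}{7}\right) 15 = - \frac{15}{7}$)
$z{\left(U \right)} = - \frac{U}{6}$
$b{\left(G \right)} = \left(-162 + G\right) \left(-76 + G\right)$ ($b{\left(G \right)} = \left(G - 76\right) \left(G - 162\right) = \left(-76 + G\right) \left(-162 + G\right) = \left(-162 + G\right) \left(-76 + G\right)$)
$F{\left(p \right)} = - \frac{156}{7} - \frac{132 p}{7}$ ($F{\left(p \right)} = \frac{- 132 p - 156}{7} = \frac{-156 - 132 p}{7} = - \frac{156}{7} - \frac{132 p}{7}$)
$F{\left(-132 \right)} - b{\left(\frac{1}{c{\left(10 \right)} + z{\left(-8 \right)}} \right)} = \left(- \frac{156}{7} - - \frac{17424}{7}\right) - \left(12312 + \left(\frac{1}{- \frac{15}{7} - - \frac{4}{3}}\right)^{2} - \frac{238}{- \frac{15}{7} - - \frac{4}{3}}\right) = \left(- \frac{156}{7} + \frac{17424}{7}\right) - \left(12312 + \left(\frac{1}{- \frac{15}{7} + \frac{4}{3}}\right)^{2} - \frac{238}{- \frac{15}{7} + \frac{4}{3}}\right) = \frac{17268}{7} - \left(12312 + \left(\frac{1}{- \frac{17}{21}}\right)^{2} - \frac{238}{- \frac{17}{21}}\right) = \frac{17268}{7} - \left(12312 + \left(- \frac{21}{17}\right)^{2} - -294\right) = \frac{17268}{7} - \left(12312 + \frac{441}{289} + 294\right) = \frac{17268}{7} - \frac{3643575}{289} = - \frac{20514573}{2023}$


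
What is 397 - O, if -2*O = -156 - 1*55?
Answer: 583/2 ≈ 291.50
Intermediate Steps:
O = 211/2 (O = -(-156 - 1*55)/2 = -(-156 - 55)/2 = -1/2*(-211) = 211/2 ≈ 105.50)
397 - O = 397 - 1*211/2 = 397 - 211/2 = 583/2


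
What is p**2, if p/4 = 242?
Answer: 937024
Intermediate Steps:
p = 968 (p = 4*242 = 968)
p**2 = 968**2 = 937024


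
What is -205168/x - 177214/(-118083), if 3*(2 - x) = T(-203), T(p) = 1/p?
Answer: -14753937419030/143943177 ≈ -1.0250e+5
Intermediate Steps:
x = 1219/609 (x = 2 - ⅓/(-203) = 2 - ⅓*(-1/203) = 2 + 1/609 = 1219/609 ≈ 2.0016)
-205168/x - 177214/(-118083) = -205168/1219/609 - 177214/(-118083) = -205168*609/1219 - 177214*(-1/118083) = -124947312/1219 + 177214/118083 = -14753937419030/143943177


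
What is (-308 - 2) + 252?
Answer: -58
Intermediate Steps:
(-308 - 2) + 252 = -310 + 252 = -58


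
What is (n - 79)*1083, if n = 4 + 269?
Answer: 210102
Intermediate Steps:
n = 273
(n - 79)*1083 = (273 - 79)*1083 = 194*1083 = 210102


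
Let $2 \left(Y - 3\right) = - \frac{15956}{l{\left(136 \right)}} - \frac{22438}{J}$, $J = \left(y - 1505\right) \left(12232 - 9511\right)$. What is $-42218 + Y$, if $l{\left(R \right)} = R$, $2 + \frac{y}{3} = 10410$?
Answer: $- \frac{232456404516883}{5498847132} \approx -42274.0$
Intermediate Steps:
$y = 31224$ ($y = -6 + 3 \cdot 10410 = -6 + 31230 = 31224$)
$J = 80865399$ ($J = \left(31224 - 1505\right) \left(12232 - 9511\right) = 29719 \cdot 2721 = 80865399$)
$Y = - \frac{306076298107}{5498847132}$ ($Y = 3 + \frac{- \frac{15956}{136} - \frac{22438}{80865399}}{2} = 3 + \frac{\left(-15956\right) \frac{1}{136} - \frac{22438}{80865399}}{2} = 3 + \frac{- \frac{3989}{34} - \frac{22438}{80865399}}{2} = 3 + \frac{1}{2} \left(- \frac{322572839503}{2749423566}\right) = 3 - \frac{322572839503}{5498847132} = - \frac{306076298107}{5498847132} \approx -55.662$)
$-42218 + Y = -42218 - \frac{306076298107}{5498847132} = - \frac{232456404516883}{5498847132}$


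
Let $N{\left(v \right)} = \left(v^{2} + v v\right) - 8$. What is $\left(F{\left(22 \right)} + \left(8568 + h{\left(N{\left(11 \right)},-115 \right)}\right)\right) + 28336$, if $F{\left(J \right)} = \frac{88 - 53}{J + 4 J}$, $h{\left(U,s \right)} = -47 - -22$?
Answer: $\frac{811345}{22} \approx 36879.0$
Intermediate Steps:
$N{\left(v \right)} = -8 + 2 v^{2}$ ($N{\left(v \right)} = \left(v^{2} + v^{2}\right) - 8 = 2 v^{2} - 8 = -8 + 2 v^{2}$)
$h{\left(U,s \right)} = -25$ ($h{\left(U,s \right)} = -47 + 22 = -25$)
$F{\left(J \right)} = \frac{7}{J}$ ($F{\left(J \right)} = \frac{35}{5 J} = 35 \frac{1}{5 J} = \frac{7}{J}$)
$\left(F{\left(22 \right)} + \left(8568 + h{\left(N{\left(11 \right)},-115 \right)}\right)\right) + 28336 = \left(\frac{7}{22} + \left(8568 - 25\right)\right) + 28336 = \left(7 \cdot \frac{1}{22} + 8543\right) + 28336 = \left(\frac{7}{22} + 8543\right) + 28336 = \frac{187953}{22} + 28336 = \frac{811345}{22}$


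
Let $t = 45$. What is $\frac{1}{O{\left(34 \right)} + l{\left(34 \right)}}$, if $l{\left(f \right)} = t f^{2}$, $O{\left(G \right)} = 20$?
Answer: $\frac{1}{52040} \approx 1.9216 \cdot 10^{-5}$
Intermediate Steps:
$l{\left(f \right)} = 45 f^{2}$
$\frac{1}{O{\left(34 \right)} + l{\left(34 \right)}} = \frac{1}{20 + 45 \cdot 34^{2}} = \frac{1}{20 + 45 \cdot 1156} = \frac{1}{20 + 52020} = \frac{1}{52040}$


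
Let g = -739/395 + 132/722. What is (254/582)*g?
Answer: -30570043/41495145 ≈ -0.73671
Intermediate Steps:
g = -240709/142595 (g = -739*1/395 + 132*(1/722) = -739/395 + 66/361 = -240709/142595 ≈ -1.6881)
(254/582)*g = (254/582)*(-240709/142595) = (254*(1/582))*(-240709/142595) = (127/291)*(-240709/142595) = -30570043/41495145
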